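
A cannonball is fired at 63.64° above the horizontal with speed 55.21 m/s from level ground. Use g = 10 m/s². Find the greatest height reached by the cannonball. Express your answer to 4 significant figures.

Vertical component of launch velocity: v_y = 55.21 sin 63.64° = 49.469 m/s.
At the highest point the vertical velocity is zero, so v_y² = 2 g h_max.
h_max = (49.469)² / (2 × 10) = 2447.2 / 20.00 = 122.4 m.

122.4 m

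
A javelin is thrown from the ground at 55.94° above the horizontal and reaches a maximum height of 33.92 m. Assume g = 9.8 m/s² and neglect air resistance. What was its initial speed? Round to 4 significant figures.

31.12 m/s

At maximum height v_y = 0, so (v₀ sin θ)² = 2 g H.
v₀ sin 55.94° = √(2 × 9.8 × 33.92) = 25.784 m/s.
v₀ = 25.784 / sin 55.94° = 25.784 / 0.8285 = 31.12 m/s.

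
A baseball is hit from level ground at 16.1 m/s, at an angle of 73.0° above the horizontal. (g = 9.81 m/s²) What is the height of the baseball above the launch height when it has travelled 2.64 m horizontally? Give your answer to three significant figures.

v_x = 16.1 cos 73.0° = 4.707 m/s, v_y0 = 16.1 sin 73.0° = 15.40 m/s.
Time to reach x = 2.64 m: t = x / v_x = 2.64 / 4.707 = 0.5609 s.
y = v_y0 t − ½ g t² = 15.40×0.5609 − 4.905×0.5609² = 7.09 m.

7.09 m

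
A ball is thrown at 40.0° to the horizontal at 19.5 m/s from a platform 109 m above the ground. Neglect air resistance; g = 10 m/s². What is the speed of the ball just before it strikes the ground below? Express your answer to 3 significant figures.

v_x = 19.5 cos 40.0° = 14.94 m/s is unchanged throughout.
For the vertical component, v_y² = v_y0² + 2 g h = (12.53)² + 2×10×109 = 2337, so |v_y| = 48.34 m/s.
Impact speed = √(v_x² + v_y²) = √(223.2 + 2337) = 50.6 m/s.

50.6 m/s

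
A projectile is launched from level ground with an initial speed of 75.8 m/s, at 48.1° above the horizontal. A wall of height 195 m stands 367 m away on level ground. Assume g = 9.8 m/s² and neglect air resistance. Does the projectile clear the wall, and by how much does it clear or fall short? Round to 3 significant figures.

No — it falls 43.5 m short of clearing the wall.

v_x = 75.8 cos 48.1° = 50.62 m/s; v_y0 = 75.8 sin 48.1° = 56.42 m/s.
Time to reach the wall: t = 367 / 50.62 = 7.250 s.
Height at that point: y = 56.42×7.250 − 4.900×7.250² = 151.5 m.
That is 195 − 151.5 = 43.5 m below the top of the wall, so the projectile does not clear it.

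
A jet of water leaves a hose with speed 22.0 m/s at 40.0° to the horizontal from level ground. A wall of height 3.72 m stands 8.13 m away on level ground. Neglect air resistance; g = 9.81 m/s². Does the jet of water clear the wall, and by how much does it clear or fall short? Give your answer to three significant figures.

v_x = 22.0 cos 40.0° = 16.85 m/s; v_y0 = 22.0 sin 40.0° = 14.14 m/s.
Time to reach the wall: t = 8.13 / 16.85 = 0.4825 s.
Height at that point: y = 14.14×0.4825 − 4.905×0.4825² = 5.681 m.
That is 5.681 − 3.72 = 1.96 m above the top of the wall, so the jet of water clears it.

Yes — it clears the wall by 1.96 m.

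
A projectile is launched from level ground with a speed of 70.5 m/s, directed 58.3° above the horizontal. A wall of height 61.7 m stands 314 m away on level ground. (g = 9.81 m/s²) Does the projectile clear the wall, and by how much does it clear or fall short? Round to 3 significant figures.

v_x = 70.5 cos 58.3° = 37.05 m/s; v_y0 = 70.5 sin 58.3° = 59.98 m/s.
Time to reach the wall: t = 314 / 37.05 = 8.475 s.
Height at that point: y = 59.98×8.475 − 4.905×8.475² = 156.0 m.
That is 156.0 − 61.7 = 94.3 m above the top of the wall, so the projectile clears it.

Yes — it clears the wall by 94.3 m.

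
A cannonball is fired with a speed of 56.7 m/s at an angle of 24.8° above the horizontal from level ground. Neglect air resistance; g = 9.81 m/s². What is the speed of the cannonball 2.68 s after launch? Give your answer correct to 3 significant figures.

v_x = 56.7 cos 24.8° = 51.47 m/s (constant).
v_y(t) = 56.7 sin 24.8° − g t = 23.78 − 9.81 × 2.68 = -2.511 m/s.
Speed = √(v_x² + v_y²) = √(2649 + 6.305) = 51.5 m/s.

51.5 m/s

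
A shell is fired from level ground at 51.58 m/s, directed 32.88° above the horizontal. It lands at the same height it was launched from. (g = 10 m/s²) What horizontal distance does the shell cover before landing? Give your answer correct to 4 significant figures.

Components: v_x = 51.58 cos 32.88° = 43.317 m/s, v_y = 51.58 sin 32.88° = 28.002 m/s.
Time of flight (same landing height): t = 2 v_y / g = 2 × 28.002 / 10 = 5.6004 s.
Range: R = v_x · t = 43.317 × 5.6004 = 242.6 m.

242.6 m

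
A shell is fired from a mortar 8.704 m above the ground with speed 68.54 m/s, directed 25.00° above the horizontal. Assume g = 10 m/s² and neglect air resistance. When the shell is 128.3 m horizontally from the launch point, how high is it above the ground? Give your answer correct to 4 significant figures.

47.20 m

v_x = 68.54 cos 25.00° = 62.118 m/s, v_y0 = 68.54 sin 25.00° = 28.966 m/s.
Time to reach x = 128.3 m: t = x / v_x = 128.3 / 62.118 = 2.0654 s.
y = 8.704 + v_y0 t − ½ g t² = 8.704 + 28.966×2.0654 − 5.000×2.0654² = 47.20 m.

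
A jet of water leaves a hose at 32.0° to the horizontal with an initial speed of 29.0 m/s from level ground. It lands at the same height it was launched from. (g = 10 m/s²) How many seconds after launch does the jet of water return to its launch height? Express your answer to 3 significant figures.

Vertical component: v_y = 29.0 sin 32.0° = 15.37 m/s.
For a projectile landing at launch height, time of flight is t = 2 v_y / g = 2 × 15.37 / 10 = 3.07 s.

3.07 s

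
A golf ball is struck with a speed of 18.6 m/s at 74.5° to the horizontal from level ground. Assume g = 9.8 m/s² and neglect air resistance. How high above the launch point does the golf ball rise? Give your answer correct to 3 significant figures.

16.4 m

Vertical component of launch velocity: v_y = 18.6 sin 74.5° = 17.92 m/s.
At the highest point the vertical velocity is zero, so v_y² = 2 g h_max.
h_max = (17.92)² / (2 × 9.8) = 321.1 / 19.60 = 16.4 m.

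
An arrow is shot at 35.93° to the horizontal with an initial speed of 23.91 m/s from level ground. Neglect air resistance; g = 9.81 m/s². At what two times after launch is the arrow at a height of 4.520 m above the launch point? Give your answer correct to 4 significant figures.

v_y0 = 23.91 sin 35.93° = 14.030 m/s.
Set y = v_y0 t − ½ g t² = 4.520: 4.905 t² − 14.030 t + 4.520 = 0.
t = [14.030 ± √(196.84 − 88.682)] / 9.81 = (14.030 ± 10.400) / 9.81, giving t = 0.3700 s or t = 2.490 s.
So the arrow is at 4.520 m at t = 0.3700 s (rising) and t = 2.490 s (falling).

0.3700 s and 2.490 s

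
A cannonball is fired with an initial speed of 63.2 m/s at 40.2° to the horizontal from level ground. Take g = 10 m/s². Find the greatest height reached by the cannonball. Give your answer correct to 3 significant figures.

Vertical component of launch velocity: v_y = 63.2 sin 40.2° = 40.79 m/s.
At the highest point the vertical velocity is zero, so v_y² = 2 g h_max.
h_max = (40.79)² / (2 × 10) = 1664 / 20.00 = 83.2 m.

83.2 m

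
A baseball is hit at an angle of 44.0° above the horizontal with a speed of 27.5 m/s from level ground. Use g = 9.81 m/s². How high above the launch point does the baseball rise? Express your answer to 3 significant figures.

Vertical component of launch velocity: v_y = 27.5 sin 44.0° = 19.10 m/s.
At the highest point the vertical velocity is zero, so v_y² = 2 g h_max.
h_max = (19.10)² / (2 × 9.81) = 364.8 / 19.62 = 18.6 m.

18.6 m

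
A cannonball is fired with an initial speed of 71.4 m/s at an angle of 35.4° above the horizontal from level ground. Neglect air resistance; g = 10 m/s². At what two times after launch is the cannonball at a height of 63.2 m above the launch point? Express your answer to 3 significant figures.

2.02 s and 6.25 s

v_y0 = 71.4 sin 35.4° = 41.36 m/s.
Set y = v_y0 t − ½ g t² = 63.2: 5.000 t² − 41.36 t + 63.2 = 0.
t = [41.36 ± √(1711 − 1264)] / 10 = (41.36 ± 21.14) / 10, giving t = 2.02 s or t = 6.25 s.
So the cannonball is at 63.2 m at t = 2.02 s (rising) and t = 6.25 s (falling).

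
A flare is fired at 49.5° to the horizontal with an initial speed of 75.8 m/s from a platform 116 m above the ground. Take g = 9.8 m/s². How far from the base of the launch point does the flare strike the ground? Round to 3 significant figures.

Components: v_x = 75.8 cos 49.5° = 49.23 m/s, v_y = 75.8 sin 49.5° = 57.64 m/s.
Vertical: 0 = 116 + 57.64 t − ½(9.8) t² ⇒ 4.900 t² − 57.64 t − 116 = 0.
t = [57.64 + √(3322 + 2274)] / 9.800 = 13.51 s.
Horizontal: R = v_x · t = 49.23 × 13.51 = 665 m.

665 m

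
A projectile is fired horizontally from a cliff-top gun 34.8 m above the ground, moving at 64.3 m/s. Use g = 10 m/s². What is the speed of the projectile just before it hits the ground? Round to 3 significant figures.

69.5 m/s

Fall time: t = √(2 × 34.8 / 10) = 2.638 s.
At impact: v_x = 64.3 m/s (unchanged), v_y = g t = 10 × 2.638 = 26.38 m/s.
Speed = √(v_x² + v_y²) = √(4134 + 695.9) = 69.5 m/s.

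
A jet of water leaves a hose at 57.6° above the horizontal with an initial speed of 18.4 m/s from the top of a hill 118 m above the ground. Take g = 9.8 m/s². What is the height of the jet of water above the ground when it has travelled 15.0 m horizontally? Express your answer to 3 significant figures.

v_x = 18.4 cos 57.6° = 9.859 m/s, v_y0 = 18.4 sin 57.6° = 15.54 m/s.
Time to reach x = 15.0 m: t = x / v_x = 15.0 / 9.859 = 1.521 s.
y = 118 + v_y0 t − ½ g t² = 118 + 15.54×1.521 − 4.900×1.521² = 130 m.

130 m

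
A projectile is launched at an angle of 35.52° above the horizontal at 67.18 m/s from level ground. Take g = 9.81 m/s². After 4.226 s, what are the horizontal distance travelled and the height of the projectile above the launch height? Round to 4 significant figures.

v_x = 67.18 cos 35.52° = 54.679 m/s; v_y0 = 67.18 sin 35.52° = 39.031 m/s.
x = v_x t = 54.679 × 4.226 = 231.1 m.
y = v_y0 t − ½ g t² = 39.031×4.226 − 4.905×4.226² = 77.35 m.

x = 231.1 m, y = 77.35 m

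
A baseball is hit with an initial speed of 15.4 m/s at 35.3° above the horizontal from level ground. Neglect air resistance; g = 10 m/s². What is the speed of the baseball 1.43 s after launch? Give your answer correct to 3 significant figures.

v_x = 15.4 cos 35.3° = 12.57 m/s (constant).
v_y(t) = 15.4 sin 35.3° − g t = 8.899 − 10 × 1.43 = -5.401 m/s.
Speed = √(v_x² + v_y²) = √(158.0 + 29.17) = 13.7 m/s.

13.7 m/s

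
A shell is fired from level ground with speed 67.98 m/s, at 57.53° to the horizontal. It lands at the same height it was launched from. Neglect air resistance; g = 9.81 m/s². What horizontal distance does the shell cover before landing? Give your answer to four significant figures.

426.7 m

Components: v_x = 67.98 cos 57.53° = 36.496 m/s, v_y = 67.98 sin 57.53° = 57.353 m/s.
Time of flight (same landing height): t = 2 v_y / g = 2 × 57.353 / 9.81 = 11.693 s.
Range: R = v_x · t = 36.496 × 11.693 = 426.7 m.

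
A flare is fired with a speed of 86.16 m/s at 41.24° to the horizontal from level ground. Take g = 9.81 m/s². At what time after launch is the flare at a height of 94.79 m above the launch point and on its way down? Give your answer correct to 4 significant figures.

9.558 s

v_y0 = 86.16 sin 41.24° = 56.798 m/s.
Set y = v_y0 t − ½ g t² = 94.79: 4.905 t² − 56.798 t + 94.79 = 0.
t = [56.798 ± √(3226.0 − 1859.8)] / 9.81 = (56.798 ± 36.962) / 9.81, giving t = 2.022 s or t = 9.558 s.
On the way down corresponds to the larger root: t = 9.558 s.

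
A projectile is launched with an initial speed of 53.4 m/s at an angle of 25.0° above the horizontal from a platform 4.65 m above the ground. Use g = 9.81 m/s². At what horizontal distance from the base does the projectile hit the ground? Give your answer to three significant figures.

232 m

Components: v_x = 53.4 cos 25.0° = 48.40 m/s, v_y = 53.4 sin 25.0° = 22.57 m/s.
Vertical: 0 = 4.65 + 22.57 t − ½(9.81) t² ⇒ 4.905 t² − 22.57 t − 4.65 = 0.
t = [22.57 + √(509.4 + 91.23)] / 9.810 = 4.799 s.
Horizontal: R = v_x · t = 48.40 × 4.799 = 232 m.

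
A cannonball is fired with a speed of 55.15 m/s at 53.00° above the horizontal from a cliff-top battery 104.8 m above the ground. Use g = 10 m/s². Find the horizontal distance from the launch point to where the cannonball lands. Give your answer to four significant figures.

357.0 m

Components: v_x = 55.15 cos 53.00° = 33.190 m/s, v_y = 55.15 sin 53.00° = 44.045 m/s.
Vertical: 0 = 104.8 + 44.045 t − ½(10) t² ⇒ 5.000 t² − 44.045 t − 104.8 = 0.
t = [44.045 + √(1940.0 + 2096.0)] / 10.00 = 10.757 s.
Horizontal: R = v_x · t = 33.190 × 10.757 = 357.0 m.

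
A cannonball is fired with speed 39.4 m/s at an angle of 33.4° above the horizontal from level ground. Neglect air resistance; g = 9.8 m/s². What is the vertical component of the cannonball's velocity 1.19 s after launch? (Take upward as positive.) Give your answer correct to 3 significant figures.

Initial vertical component: v_y0 = 39.4 sin 33.4° = 21.69 m/s.
v_y(t) = v_y0 − g t = 21.69 − 9.8 × 1.19 = 10.0 m/s.

10.0 m/s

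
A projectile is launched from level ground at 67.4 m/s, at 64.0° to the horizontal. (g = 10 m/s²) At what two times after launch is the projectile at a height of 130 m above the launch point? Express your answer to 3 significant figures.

v_y0 = 67.4 sin 64.0° = 60.58 m/s.
Set y = v_y0 t − ½ g t² = 130: 5.000 t² − 60.58 t + 130 = 0.
t = [60.58 ± √(3670 − 2600)] / 10 = (60.58 ± 32.71) / 10, giving t = 2.79 s or t = 9.33 s.
So the projectile is at 130 m at t = 2.79 s (rising) and t = 9.33 s (falling).

2.79 s and 9.33 s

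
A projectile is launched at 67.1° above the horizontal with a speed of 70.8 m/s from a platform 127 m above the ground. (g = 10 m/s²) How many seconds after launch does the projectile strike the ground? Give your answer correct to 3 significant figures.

Vertical component: v_y = 70.8 sin 67.1° = 65.22 m/s.
Taking up as positive with launch at y = 127 m, landing at y = 0: 0 = 127 + 65.22 t − ½(10) t².
Solving 5.000 t² − 65.22 t − 127 = 0 gives t = [65.22 + √(65.22² + 4·5.000·127)] / 10.00 = 14.8 s.

14.8 s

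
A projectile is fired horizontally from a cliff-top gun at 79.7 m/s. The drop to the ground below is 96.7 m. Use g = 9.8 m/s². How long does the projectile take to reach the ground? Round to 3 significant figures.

4.44 s

The horizontal speed doesn't affect the fall. With v_y0 = 0, h = ½ g t².
t = √(2 × 96.7 / 9.8) = √19.73 = 4.44 s.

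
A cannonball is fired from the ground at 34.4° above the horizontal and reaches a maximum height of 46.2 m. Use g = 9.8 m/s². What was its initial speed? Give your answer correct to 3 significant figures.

53.3 m/s

At maximum height v_y = 0, so (v₀ sin θ)² = 2 g H.
v₀ sin 34.4° = √(2 × 9.8 × 46.2) = 30.09 m/s.
v₀ = 30.09 / sin 34.4° = 30.09 / 0.5650 = 53.3 m/s.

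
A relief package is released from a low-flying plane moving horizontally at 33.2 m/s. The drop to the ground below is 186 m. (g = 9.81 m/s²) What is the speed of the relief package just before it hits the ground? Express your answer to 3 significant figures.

68.9 m/s

Fall time: t = √(2 × 186 / 9.81) = 6.158 s.
At impact: v_x = 33.2 m/s (unchanged), v_y = g t = 9.81 × 6.158 = 60.41 m/s.
Speed = √(v_x² + v_y²) = √(1102 + 3649) = 68.9 m/s.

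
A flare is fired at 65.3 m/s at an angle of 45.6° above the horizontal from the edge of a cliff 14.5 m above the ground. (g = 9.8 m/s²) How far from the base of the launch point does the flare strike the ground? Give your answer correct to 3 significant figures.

449 m

Components: v_x = 65.3 cos 45.6° = 45.69 m/s, v_y = 65.3 sin 45.6° = 46.66 m/s.
Vertical: 0 = 14.5 + 46.66 t − ½(9.8) t² ⇒ 4.900 t² − 46.66 t − 14.5 = 0.
t = [46.66 + √(2177 + 284.2)] / 9.800 = 9.824 s.
Horizontal: R = v_x · t = 45.69 × 9.824 = 449 m.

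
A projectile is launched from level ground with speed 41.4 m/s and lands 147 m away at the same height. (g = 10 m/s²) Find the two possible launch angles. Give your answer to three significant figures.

Level-ground range: R = v₀² sin(2θ)/g ⇒ sin 2θ = R g / v₀² = 147×10/41.4² = 0.8577.
2θ = arcsin(0.8577) = 59.06° or 180° − 59.06° = 120.94°.
So θ = 29.5° or θ = 60.5°.

29.5° and 60.5°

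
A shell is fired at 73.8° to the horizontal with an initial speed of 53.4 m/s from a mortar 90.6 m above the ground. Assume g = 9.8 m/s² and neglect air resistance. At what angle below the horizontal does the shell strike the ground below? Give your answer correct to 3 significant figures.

v_x = 53.4 cos 73.8° = 14.90 m/s.
At impact |v_y| = √(v_y0² + 2 g h) = √(51.28² + 2×9.8×90.6) = 66.37 m/s.
Angle below horizontal = arctan(|v_y| / v_x) = arctan(66.37 / 14.90) = 77.3°.

77.3°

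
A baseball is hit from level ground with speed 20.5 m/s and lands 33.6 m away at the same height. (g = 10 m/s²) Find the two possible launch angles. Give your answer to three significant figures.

Level-ground range: R = v₀² sin(2θ)/g ⇒ sin 2θ = R g / v₀² = 33.6×10/20.5² = 0.7995.
2θ = arcsin(0.7995) = 53.08° or 180° − 53.08° = 126.92°.
So θ = 26.5° or θ = 63.5°.

26.5° and 63.5°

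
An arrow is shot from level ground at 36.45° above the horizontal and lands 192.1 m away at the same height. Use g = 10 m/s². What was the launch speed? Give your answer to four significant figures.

44.83 m/s

On level ground, R = v₀² sin(2θ) / g, so v₀ = √(R g / sin 2θ).
sin(2 × 36.45°) = 0.9558.
v₀ = √(192.1 × 10 / 0.9558) = √2009.8 = 44.83 m/s.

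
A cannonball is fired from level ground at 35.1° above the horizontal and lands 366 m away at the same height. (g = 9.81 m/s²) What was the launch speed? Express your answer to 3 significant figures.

61.8 m/s

On level ground, R = v₀² sin(2θ) / g, so v₀ = √(R g / sin 2θ).
sin(2 × 35.1°) = 0.9409.
v₀ = √(366 × 9.81 / 0.9409) = √3816 = 61.8 m/s.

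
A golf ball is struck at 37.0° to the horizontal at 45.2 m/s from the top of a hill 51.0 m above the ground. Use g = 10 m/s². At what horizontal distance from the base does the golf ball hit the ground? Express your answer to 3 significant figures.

Components: v_x = 45.2 cos 37.0° = 36.10 m/s, v_y = 45.2 sin 37.0° = 27.20 m/s.
Vertical: 0 = 51.0 + 27.20 t − ½(10) t² ⇒ 5.000 t² − 27.20 t − 51.0 = 0.
t = [27.20 + √(739.8 + 1020)] / 10.00 = 6.915 s.
Horizontal: R = v_x · t = 36.10 × 6.915 = 250 m.

250 m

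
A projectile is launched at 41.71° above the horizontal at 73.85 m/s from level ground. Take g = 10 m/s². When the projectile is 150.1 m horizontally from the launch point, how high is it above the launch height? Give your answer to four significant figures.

v_x = 73.85 cos 41.71° = 55.131 m/s, v_y0 = 73.85 sin 41.71° = 49.137 m/s.
Time to reach x = 150.1 m: t = x / v_x = 150.1 / 55.131 = 2.7226 s.
y = v_y0 t − ½ g t² = 49.137×2.7226 − 5.000×2.7226² = 96.72 m.

96.72 m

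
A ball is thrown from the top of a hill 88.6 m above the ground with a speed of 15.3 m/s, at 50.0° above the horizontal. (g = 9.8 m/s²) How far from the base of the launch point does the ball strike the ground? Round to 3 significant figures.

55.2 m

Components: v_x = 15.3 cos 50.0° = 9.835 m/s, v_y = 15.3 sin 50.0° = 11.72 m/s.
Vertical: 0 = 88.6 + 11.72 t − ½(9.8) t² ⇒ 4.900 t² − 11.72 t − 88.6 = 0.
t = [11.72 + √(137.4 + 1737)] / 9.800 = 5.614 s.
Horizontal: R = v_x · t = 9.835 × 5.614 = 55.2 m.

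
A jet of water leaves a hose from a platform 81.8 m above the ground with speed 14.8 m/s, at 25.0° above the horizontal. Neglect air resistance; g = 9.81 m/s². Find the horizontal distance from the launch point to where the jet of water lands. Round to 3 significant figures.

64.0 m

Components: v_x = 14.8 cos 25.0° = 13.41 m/s, v_y = 14.8 sin 25.0° = 6.255 m/s.
Vertical: 0 = 81.8 + 6.255 t − ½(9.81) t² ⇒ 4.905 t² − 6.255 t − 81.8 = 0.
t = [6.255 + √(39.13 + 1605)] / 9.810 = 4.771 s.
Horizontal: R = v_x · t = 13.41 × 4.771 = 64.0 m.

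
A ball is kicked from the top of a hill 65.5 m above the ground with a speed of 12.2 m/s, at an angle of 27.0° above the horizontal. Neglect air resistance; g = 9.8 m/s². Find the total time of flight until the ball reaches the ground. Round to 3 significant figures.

Vertical component: v_y = 12.2 sin 27.0° = 5.539 m/s.
Taking up as positive with launch at y = 65.5 m, landing at y = 0: 0 = 65.5 + 5.539 t − ½(9.8) t².
Solving 4.900 t² − 5.539 t − 65.5 = 0 gives t = [5.539 + √(5.539² + 4·4.900·65.5)] / 9.800 = 4.26 s.

4.26 s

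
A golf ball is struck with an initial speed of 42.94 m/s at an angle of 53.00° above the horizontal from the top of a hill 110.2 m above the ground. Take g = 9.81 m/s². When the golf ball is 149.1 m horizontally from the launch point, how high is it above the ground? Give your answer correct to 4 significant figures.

144.8 m

v_x = 42.94 cos 53.00° = 25.842 m/s, v_y0 = 42.94 sin 53.00° = 34.293 m/s.
Time to reach x = 149.1 m: t = x / v_x = 149.1 / 25.842 = 5.7697 s.
y = 110.2 + v_y0 t − ½ g t² = 110.2 + 34.293×5.7697 − 4.905×5.7697² = 144.8 m.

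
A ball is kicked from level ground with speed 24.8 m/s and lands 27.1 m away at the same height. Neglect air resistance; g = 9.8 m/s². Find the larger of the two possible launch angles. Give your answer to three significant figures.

77.2°

Level-ground range: R = v₀² sin(2θ)/g ⇒ sin 2θ = R g / v₀² = 27.1×9.8/24.8² = 0.4318.
2θ = arcsin(0.4318) = 25.58° or 180° − 25.58° = 154.42°.
So θ = 12.8° or θ = 77.2°.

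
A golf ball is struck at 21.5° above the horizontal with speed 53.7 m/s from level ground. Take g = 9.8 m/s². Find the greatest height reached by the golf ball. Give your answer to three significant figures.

Vertical component of launch velocity: v_y = 53.7 sin 21.5° = 19.68 m/s.
At the highest point the vertical velocity is zero, so v_y² = 2 g h_max.
h_max = (19.68)² / (2 × 9.8) = 387.3 / 19.60 = 19.8 m.

19.8 m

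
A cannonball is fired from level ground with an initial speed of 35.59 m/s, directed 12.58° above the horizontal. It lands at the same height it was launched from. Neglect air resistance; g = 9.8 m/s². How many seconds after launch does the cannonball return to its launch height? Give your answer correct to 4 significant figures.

1.582 s

Vertical component: v_y = 35.59 sin 12.58° = 7.7516 m/s.
For a projectile landing at launch height, time of flight is t = 2 v_y / g = 2 × 7.7516 / 9.8 = 1.582 s.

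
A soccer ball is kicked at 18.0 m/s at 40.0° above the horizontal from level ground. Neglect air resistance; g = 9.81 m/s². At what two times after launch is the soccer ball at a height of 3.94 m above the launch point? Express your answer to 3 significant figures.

v_y0 = 18.0 sin 40.0° = 11.57 m/s.
Set y = v_y0 t − ½ g t² = 3.94: 4.905 t² − 11.57 t + 3.94 = 0.
t = [11.57 ± √(133.9 − 77.30)] / 9.81 = (11.57 ± 7.523) / 9.81, giving t = 0.413 s or t = 1.95 s.
So the soccer ball is at 3.94 m at t = 0.413 s (rising) and t = 1.95 s (falling).

0.413 s and 1.95 s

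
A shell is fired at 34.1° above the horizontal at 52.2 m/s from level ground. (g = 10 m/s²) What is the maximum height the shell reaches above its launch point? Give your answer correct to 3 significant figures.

Vertical component of launch velocity: v_y = 52.2 sin 34.1° = 29.27 m/s.
At the highest point the vertical velocity is zero, so v_y² = 2 g h_max.
h_max = (29.27)² / (2 × 10) = 856.7 / 20.00 = 42.8 m.

42.8 m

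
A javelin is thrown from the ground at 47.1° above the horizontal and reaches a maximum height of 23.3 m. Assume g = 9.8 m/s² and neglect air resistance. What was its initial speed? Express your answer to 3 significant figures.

29.2 m/s

At maximum height v_y = 0, so (v₀ sin θ)² = 2 g H.
v₀ sin 47.1° = √(2 × 9.8 × 23.3) = 21.37 m/s.
v₀ = 21.37 / sin 47.1° = 21.37 / 0.7325 = 29.2 m/s.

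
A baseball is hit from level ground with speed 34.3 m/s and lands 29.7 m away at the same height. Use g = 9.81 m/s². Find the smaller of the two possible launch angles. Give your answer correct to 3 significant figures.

7.17°

Level-ground range: R = v₀² sin(2θ)/g ⇒ sin 2θ = R g / v₀² = 29.7×9.81/34.3² = 0.2476.
2θ = arcsin(0.2476) = 14.34° or 180° − 14.34° = 165.66°.
So θ = 7.17° or θ = 82.8°.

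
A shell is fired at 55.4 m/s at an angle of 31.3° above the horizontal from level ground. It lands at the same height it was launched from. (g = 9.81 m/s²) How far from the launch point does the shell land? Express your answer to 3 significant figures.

Components: v_x = 55.4 cos 31.3° = 47.34 m/s, v_y = 55.4 sin 31.3° = 28.78 m/s.
Time of flight (same landing height): t = 2 v_y / g = 2 × 28.78 / 9.81 = 5.867 s.
Range: R = v_x · t = 47.34 × 5.867 = 278 m.

278 m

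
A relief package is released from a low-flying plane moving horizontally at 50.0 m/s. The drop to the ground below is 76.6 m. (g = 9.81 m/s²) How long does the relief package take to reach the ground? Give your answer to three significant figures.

The horizontal speed doesn't affect the fall. With v_y0 = 0, h = ½ g t².
t = √(2 × 76.6 / 9.81) = √15.62 = 3.95 s.

3.95 s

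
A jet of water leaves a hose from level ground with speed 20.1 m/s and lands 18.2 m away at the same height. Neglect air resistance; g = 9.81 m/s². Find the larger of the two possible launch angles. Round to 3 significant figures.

76.9°

Level-ground range: R = v₀² sin(2θ)/g ⇒ sin 2θ = R g / v₀² = 18.2×9.81/20.1² = 0.4419.
2θ = arcsin(0.4419) = 26.23° or 180° − 26.23° = 153.77°.
So θ = 13.1° or θ = 76.9°.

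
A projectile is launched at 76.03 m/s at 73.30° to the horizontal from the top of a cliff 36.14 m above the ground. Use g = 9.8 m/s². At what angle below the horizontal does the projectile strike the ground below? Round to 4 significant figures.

74.26°

v_x = 76.03 cos 73.30° = 21.848 m/s.
At impact |v_y| = √(v_y0² + 2 g h) = √(72.823² + 2×9.8×36.14) = 77.534 m/s.
Angle below horizontal = arctan(|v_y| / v_x) = arctan(77.534 / 21.848) = 74.26°.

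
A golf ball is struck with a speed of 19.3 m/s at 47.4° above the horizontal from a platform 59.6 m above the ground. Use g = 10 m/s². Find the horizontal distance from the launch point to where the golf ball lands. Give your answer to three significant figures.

67.3 m

Components: v_x = 19.3 cos 47.4° = 13.06 m/s, v_y = 19.3 sin 47.4° = 14.21 m/s.
Vertical: 0 = 59.6 + 14.21 t − ½(10) t² ⇒ 5.000 t² − 14.21 t − 59.6 = 0.
t = [14.21 + √(201.9 + 1192)] / 10.00 = 5.154 s.
Horizontal: R = v_x · t = 13.06 × 5.154 = 67.3 m.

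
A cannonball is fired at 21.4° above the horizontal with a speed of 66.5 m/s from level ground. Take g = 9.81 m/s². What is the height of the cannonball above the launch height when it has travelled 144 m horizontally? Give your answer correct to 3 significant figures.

v_x = 66.5 cos 21.4° = 61.92 m/s, v_y0 = 66.5 sin 21.4° = 24.26 m/s.
Time to reach x = 144 m: t = x / v_x = 144 / 61.92 = 2.326 s.
y = v_y0 t − ½ g t² = 24.26×2.326 − 4.905×2.326² = 29.9 m.

29.9 m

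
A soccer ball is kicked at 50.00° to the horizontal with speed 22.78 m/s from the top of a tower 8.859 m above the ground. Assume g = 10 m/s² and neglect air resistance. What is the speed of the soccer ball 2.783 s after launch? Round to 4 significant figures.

v_x = 22.78 cos 50.00° = 14.643 m/s (constant).
v_y(t) = 22.78 sin 50.00° − g t = 17.450 − 10 × 2.783 = -10.380 m/s.
Speed = √(v_x² + v_y²) = √(214.42 + 107.74) = 17.95 m/s.

17.95 m/s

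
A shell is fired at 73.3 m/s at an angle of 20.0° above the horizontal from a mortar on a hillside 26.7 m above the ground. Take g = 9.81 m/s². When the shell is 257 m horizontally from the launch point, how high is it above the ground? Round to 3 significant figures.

v_x = 73.3 cos 20.0° = 68.88 m/s, v_y0 = 73.3 sin 20.0° = 25.07 m/s.
Time to reach x = 257 m: t = x / v_x = 257 / 68.88 = 3.731 s.
y = 26.7 + v_y0 t − ½ g t² = 26.7 + 25.07×3.731 − 4.905×3.731² = 52.0 m.

52.0 m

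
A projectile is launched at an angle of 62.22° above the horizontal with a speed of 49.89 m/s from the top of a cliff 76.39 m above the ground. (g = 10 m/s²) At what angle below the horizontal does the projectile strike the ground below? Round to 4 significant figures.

68.48°

v_x = 49.89 cos 62.22° = 23.253 m/s.
At impact |v_y| = √(v_y0² + 2 g h) = √(44.140² + 2×10×76.39) = 58.959 m/s.
Angle below horizontal = arctan(|v_y| / v_x) = arctan(58.959 / 23.253) = 68.48°.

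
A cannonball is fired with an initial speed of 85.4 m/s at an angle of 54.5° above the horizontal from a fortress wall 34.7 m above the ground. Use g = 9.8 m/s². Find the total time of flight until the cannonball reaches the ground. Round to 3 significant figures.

14.7 s

Vertical component: v_y = 85.4 sin 54.5° = 69.53 m/s.
Taking up as positive with launch at y = 34.7 m, landing at y = 0: 0 = 34.7 + 69.53 t − ½(9.8) t².
Solving 4.900 t² − 69.53 t − 34.7 = 0 gives t = [69.53 + √(69.53² + 4·4.900·34.7)] / 9.800 = 14.7 s.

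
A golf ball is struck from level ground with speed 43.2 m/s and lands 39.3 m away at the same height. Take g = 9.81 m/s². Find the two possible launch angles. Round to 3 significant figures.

Level-ground range: R = v₀² sin(2θ)/g ⇒ sin 2θ = R g / v₀² = 39.3×9.81/43.2² = 0.2066.
2θ = arcsin(0.2066) = 11.92° or 180° − 11.92° = 168.08°.
So θ = 5.96° or θ = 84.0°.

5.96° and 84.0°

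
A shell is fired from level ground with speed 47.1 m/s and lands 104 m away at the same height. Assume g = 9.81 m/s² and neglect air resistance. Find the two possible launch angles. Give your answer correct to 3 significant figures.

13.7° and 76.3°

Level-ground range: R = v₀² sin(2θ)/g ⇒ sin 2θ = R g / v₀² = 104×9.81/47.1² = 0.4599.
2θ = arcsin(0.4599) = 27.38° or 180° − 27.38° = 152.62°.
So θ = 13.7° or θ = 76.3°.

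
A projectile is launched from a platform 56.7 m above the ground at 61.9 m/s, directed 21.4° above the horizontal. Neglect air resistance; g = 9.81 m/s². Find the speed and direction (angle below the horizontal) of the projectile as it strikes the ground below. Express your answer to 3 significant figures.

v_x = 61.9 cos 21.4° = 57.63 m/s (constant).
|v_y| at impact = √((22.59)² + 2×9.81×56.7) = 40.28 m/s.
Speed = √(57.63² + 40.28²) = 70.3 m/s; angle = arctan(40.28/57.63) = 35.0° below horizontal.

70.3 m/s at 35.0° below the horizontal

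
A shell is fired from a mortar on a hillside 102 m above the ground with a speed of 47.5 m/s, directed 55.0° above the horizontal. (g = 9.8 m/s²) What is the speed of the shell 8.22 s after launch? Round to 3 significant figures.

49.8 m/s

v_x = 47.5 cos 55.0° = 27.24 m/s (constant).
v_y(t) = 47.5 sin 55.0° − g t = 38.91 − 9.8 × 8.22 = -41.65 m/s.
Speed = √(v_x² + v_y²) = √(742.0 + 1735) = 49.8 m/s.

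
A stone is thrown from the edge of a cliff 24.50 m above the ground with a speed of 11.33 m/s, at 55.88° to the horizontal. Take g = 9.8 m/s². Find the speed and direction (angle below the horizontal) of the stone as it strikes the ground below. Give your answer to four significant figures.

24.67 m/s at 75.07° below the horizontal

v_x = 11.33 cos 55.88° = 6.3553 m/s (constant).
|v_y| at impact = √((9.3797)² + 2×9.8×24.50) = 23.837 m/s.
Speed = √(6.3553² + 23.837²) = 24.67 m/s; angle = arctan(23.837/6.3553) = 75.07° below horizontal.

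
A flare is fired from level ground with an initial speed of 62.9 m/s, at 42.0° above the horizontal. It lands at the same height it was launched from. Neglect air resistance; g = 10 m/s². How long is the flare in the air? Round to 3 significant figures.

Vertical component: v_y = 62.9 sin 42.0° = 42.09 m/s.
For a projectile landing at launch height, time of flight is t = 2 v_y / g = 2 × 42.09 / 10 = 8.42 s.

8.42 s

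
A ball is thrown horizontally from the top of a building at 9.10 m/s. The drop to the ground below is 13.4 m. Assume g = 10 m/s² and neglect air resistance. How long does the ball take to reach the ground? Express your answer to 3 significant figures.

The horizontal speed doesn't affect the fall. With v_y0 = 0, h = ½ g t².
t = √(2 × 13.4 / 10) = √2.680 = 1.64 s.

1.64 s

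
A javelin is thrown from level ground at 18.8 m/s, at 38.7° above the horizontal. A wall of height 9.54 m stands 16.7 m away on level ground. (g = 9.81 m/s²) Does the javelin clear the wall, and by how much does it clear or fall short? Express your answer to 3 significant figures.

v_x = 18.8 cos 38.7° = 14.67 m/s; v_y0 = 18.8 sin 38.7° = 11.75 m/s.
Time to reach the wall: t = 16.7 / 14.67 = 1.138 s.
Height at that point: y = 11.75×1.138 − 4.905×1.138² = 7.019 m.
That is 9.54 − 7.019 = 2.52 m below the top of the wall, so the javelin does not clear it.

No — it falls 2.52 m short of clearing the wall.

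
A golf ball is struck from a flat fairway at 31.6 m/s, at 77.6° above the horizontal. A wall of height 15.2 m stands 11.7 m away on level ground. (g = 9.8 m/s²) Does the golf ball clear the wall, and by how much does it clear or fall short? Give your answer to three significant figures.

v_x = 31.6 cos 77.6° = 6.786 m/s; v_y0 = 31.6 sin 77.6° = 30.86 m/s.
Time to reach the wall: t = 11.7 / 6.786 = 1.724 s.
Height at that point: y = 30.86×1.724 − 4.900×1.724² = 38.64 m.
That is 38.64 − 15.2 = 23.4 m above the top of the wall, so the golf ball clears it.

Yes — it clears the wall by 23.4 m.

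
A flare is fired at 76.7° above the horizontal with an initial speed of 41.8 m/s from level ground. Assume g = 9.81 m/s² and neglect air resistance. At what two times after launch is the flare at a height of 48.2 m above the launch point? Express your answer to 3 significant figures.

1.43 s and 6.86 s

v_y0 = 41.8 sin 76.7° = 40.68 m/s.
Set y = v_y0 t − ½ g t² = 48.2: 4.905 t² − 40.68 t + 48.2 = 0.
t = [40.68 ± √(1655 − 945.7)] / 9.81 = (40.68 ± 26.63) / 9.81, giving t = 1.43 s or t = 6.86 s.
So the flare is at 48.2 m at t = 1.43 s (rising) and t = 6.86 s (falling).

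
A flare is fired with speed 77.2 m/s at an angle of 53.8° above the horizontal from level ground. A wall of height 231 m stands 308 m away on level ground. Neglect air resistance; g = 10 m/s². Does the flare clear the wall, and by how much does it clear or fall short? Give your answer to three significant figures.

No — it falls 38.3 m short of clearing the wall.

v_x = 77.2 cos 53.8° = 45.59 m/s; v_y0 = 77.2 sin 53.8° = 62.30 m/s.
Time to reach the wall: t = 308 / 45.59 = 6.756 s.
Height at that point: y = 62.30×6.756 − 5.000×6.756² = 192.7 m.
That is 231 − 192.7 = 38.3 m below the top of the wall, so the flare does not clear it.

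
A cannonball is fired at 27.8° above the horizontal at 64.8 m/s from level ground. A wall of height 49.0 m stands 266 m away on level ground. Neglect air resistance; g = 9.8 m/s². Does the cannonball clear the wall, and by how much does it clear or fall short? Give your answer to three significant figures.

No — it falls 14.3 m short of clearing the wall.

v_x = 64.8 cos 27.8° = 57.32 m/s; v_y0 = 64.8 sin 27.8° = 30.22 m/s.
Time to reach the wall: t = 266 / 57.32 = 4.641 s.
Height at that point: y = 30.22×4.641 − 4.900×4.641² = 34.71 m.
That is 49.0 − 34.71 = 14.3 m below the top of the wall, so the cannonball does not clear it.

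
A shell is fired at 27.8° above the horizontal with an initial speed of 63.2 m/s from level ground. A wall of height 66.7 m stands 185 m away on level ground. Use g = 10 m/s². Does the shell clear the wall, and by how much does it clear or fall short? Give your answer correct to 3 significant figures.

v_x = 63.2 cos 27.8° = 55.91 m/s; v_y0 = 63.2 sin 27.8° = 29.48 m/s.
Time to reach the wall: t = 185 / 55.91 = 3.309 s.
Height at that point: y = 29.48×3.309 − 5.000×3.309² = 42.80 m.
That is 66.7 − 42.80 = 23.9 m below the top of the wall, so the shell does not clear it.

No — it falls 23.9 m short of clearing the wall.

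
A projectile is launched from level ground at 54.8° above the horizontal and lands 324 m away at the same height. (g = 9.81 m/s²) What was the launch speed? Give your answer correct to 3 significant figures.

On level ground, R = v₀² sin(2θ) / g, so v₀ = √(R g / sin 2θ).
sin(2 × 54.8°) = 0.9421.
v₀ = √(324 × 9.81 / 0.9421) = √3374 = 58.1 m/s.

58.1 m/s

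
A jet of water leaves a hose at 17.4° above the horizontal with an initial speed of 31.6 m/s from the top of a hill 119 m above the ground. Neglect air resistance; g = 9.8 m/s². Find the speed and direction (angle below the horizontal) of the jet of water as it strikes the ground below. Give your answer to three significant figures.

v_x = 31.6 cos 17.4° = 30.15 m/s (constant).
|v_y| at impact = √((9.450)² + 2×9.8×119) = 49.21 m/s.
Speed = √(30.15² + 49.21²) = 57.7 m/s; angle = arctan(49.21/30.15) = 58.5° below horizontal.

57.7 m/s at 58.5° below the horizontal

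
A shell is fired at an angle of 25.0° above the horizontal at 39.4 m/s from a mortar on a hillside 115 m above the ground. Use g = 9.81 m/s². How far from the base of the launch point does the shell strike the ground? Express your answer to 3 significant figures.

244 m

Components: v_x = 39.4 cos 25.0° = 35.71 m/s, v_y = 39.4 sin 25.0° = 16.65 m/s.
Vertical: 0 = 115 + 16.65 t − ½(9.81) t² ⇒ 4.905 t² − 16.65 t − 115 = 0.
t = [16.65 + √(277.2 + 2256)] / 9.810 = 6.828 s.
Horizontal: R = v_x · t = 35.71 × 6.828 = 244 m.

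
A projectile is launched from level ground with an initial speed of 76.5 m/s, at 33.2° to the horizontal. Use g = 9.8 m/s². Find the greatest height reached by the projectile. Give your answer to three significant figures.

Vertical component of launch velocity: v_y = 76.5 sin 33.2° = 41.89 m/s.
At the highest point the vertical velocity is zero, so v_y² = 2 g h_max.
h_max = (41.89)² / (2 × 9.8) = 1755 / 19.60 = 89.5 m.

89.5 m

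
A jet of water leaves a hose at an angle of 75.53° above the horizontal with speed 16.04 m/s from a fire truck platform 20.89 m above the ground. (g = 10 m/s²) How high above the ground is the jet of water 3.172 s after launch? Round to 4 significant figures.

19.85 m

v_y0 = 16.04 sin 75.53° = 15.531 m/s.
y(t) = 20.89 + v_y0 t − ½ g t² = 20.89 + 15.531×3.172 − ½×10×3.172² = 19.85 m.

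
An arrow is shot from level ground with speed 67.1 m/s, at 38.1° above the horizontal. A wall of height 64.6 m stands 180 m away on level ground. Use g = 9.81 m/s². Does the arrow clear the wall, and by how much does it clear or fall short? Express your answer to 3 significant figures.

Yes — it clears the wall by 19.5 m.

v_x = 67.1 cos 38.1° = 52.80 m/s; v_y0 = 67.1 sin 38.1° = 41.40 m/s.
Time to reach the wall: t = 180 / 52.80 = 3.409 s.
Height at that point: y = 41.40×3.409 − 4.905×3.409² = 84.13 m.
That is 84.13 − 64.6 = 19.5 m above the top of the wall, so the arrow clears it.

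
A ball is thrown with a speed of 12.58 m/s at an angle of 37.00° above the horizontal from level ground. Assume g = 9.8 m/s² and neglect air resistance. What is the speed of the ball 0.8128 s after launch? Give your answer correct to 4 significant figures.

10.05 m/s

v_x = 12.58 cos 37.00° = 10.047 m/s (constant).
v_y(t) = 12.58 sin 37.00° − g t = 7.5708 − 9.8 × 0.8128 = -0.39464 m/s.
Speed = √(v_x² + v_y²) = √(100.94 + 0.15574) = 10.05 m/s.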